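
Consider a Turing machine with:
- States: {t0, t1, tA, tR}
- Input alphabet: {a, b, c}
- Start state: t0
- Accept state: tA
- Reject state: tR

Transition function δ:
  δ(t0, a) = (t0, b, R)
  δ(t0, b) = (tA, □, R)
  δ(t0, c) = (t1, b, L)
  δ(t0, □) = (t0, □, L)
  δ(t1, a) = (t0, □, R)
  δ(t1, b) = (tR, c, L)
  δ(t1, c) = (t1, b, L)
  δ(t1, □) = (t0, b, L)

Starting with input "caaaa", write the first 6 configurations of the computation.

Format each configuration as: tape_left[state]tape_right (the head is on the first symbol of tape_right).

Transitions applied:
Step 1: δ(t0, c) = (t1, b, L)
Step 2: δ(t1, □) = (t0, b, L)
Step 3: δ(t0, □) = (t0, □, L)
Step 4: δ(t0, □) = (t0, □, L)
Step 5: δ(t0, □) = (t0, □, L)

The first 6 configurations are:
[t0]caaaa ⊢ [t1]□baaaa ⊢ [t0]□bbaaaa ⊢ [t0]□□bbaaaa ⊢ [t0]□□□bbaaaa ⊢ [t0]□□□□bbaaaa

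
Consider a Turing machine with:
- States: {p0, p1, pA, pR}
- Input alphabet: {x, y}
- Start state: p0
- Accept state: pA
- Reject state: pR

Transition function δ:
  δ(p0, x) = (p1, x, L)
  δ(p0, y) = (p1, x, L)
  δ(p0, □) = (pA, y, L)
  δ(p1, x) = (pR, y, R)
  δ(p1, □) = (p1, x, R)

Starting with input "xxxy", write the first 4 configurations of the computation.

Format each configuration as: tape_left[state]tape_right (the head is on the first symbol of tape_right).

Transitions applied:
Step 1: δ(p0, x) = (p1, x, L)
Step 2: δ(p1, □) = (p1, x, R)
Step 3: δ(p1, x) = (pR, y, R)

The first 4 configurations are:
[p0]xxxy ⊢ [p1]□xxxy ⊢ x[p1]xxxy ⊢ xy[pR]xxy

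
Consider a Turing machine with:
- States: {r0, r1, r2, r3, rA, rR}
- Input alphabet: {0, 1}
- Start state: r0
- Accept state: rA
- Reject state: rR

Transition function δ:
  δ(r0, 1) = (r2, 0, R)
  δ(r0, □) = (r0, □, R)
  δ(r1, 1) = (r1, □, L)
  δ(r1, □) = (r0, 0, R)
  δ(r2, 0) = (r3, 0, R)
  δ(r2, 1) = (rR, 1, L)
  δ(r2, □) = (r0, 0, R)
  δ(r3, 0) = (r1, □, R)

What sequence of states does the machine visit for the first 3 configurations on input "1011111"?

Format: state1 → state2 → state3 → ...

Execution trace:
Initial: [r0]1011111
Step 1: δ(r0, 1) = (r2, 0, R) → 0[r2]011111
Step 2: δ(r2, 0) = (r3, 0, R) → 00[r3]11111

No transition is defined for δ(r3, 1). By convention the machine halts and rejects.

State sequence: r0 → r2 → r3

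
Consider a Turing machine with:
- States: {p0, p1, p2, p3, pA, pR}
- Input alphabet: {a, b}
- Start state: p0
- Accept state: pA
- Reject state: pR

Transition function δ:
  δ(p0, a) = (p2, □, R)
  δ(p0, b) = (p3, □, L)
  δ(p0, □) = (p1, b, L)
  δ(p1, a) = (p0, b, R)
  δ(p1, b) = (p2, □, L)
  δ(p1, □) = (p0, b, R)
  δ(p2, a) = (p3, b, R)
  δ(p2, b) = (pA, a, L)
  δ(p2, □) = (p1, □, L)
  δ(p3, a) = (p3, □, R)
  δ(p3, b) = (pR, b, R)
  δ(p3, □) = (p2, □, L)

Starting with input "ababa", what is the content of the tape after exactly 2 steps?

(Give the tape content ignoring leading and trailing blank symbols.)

Execution trace:
Initial: [p0]ababa
Step 1: δ(p0, a) = (p2, □, R) → □[p2]baba
Step 2: δ(p2, b) = (pA, a, L) → [pA]□aaba

The machine reaches the accept state pA and halts.

After 2 steps, the tape (ignoring leading/trailing blanks) is: aaba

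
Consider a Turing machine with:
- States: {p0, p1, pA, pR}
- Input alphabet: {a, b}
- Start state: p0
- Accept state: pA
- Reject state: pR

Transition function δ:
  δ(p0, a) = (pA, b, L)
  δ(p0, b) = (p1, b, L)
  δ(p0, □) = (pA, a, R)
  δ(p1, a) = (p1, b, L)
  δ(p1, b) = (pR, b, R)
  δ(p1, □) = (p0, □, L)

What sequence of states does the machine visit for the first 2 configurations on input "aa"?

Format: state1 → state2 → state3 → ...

Execution trace:
Initial: [p0]aa
Step 1: δ(p0, a) = (pA, b, L) → [pA]□ba

The machine reaches the accept state pA and halts.

State sequence: p0 → pA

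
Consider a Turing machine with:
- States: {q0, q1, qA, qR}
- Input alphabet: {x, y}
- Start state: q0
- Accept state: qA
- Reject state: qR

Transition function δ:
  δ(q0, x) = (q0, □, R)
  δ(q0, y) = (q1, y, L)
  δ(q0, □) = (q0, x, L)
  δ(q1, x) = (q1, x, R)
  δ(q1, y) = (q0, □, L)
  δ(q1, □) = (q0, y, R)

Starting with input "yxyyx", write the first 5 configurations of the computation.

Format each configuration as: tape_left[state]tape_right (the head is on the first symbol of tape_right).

Transitions applied:
Step 1: δ(q0, y) = (q1, y, L)
Step 2: δ(q1, □) = (q0, y, R)
Step 3: δ(q0, y) = (q1, y, L)
Step 4: δ(q1, y) = (q0, □, L)

The first 5 configurations are:
[q0]yxyyx ⊢ [q1]□yxyyx ⊢ y[q0]yxyyx ⊢ [q1]yyxyyx ⊢ [q0]□□yxyyx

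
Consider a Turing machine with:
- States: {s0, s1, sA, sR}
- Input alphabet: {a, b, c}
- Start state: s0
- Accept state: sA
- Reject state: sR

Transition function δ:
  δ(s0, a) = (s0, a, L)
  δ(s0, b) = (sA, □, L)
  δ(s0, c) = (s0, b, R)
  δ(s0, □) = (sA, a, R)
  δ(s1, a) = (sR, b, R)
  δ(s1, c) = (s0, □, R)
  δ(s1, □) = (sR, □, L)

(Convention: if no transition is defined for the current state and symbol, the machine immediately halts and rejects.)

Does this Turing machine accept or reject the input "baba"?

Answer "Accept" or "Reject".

Execution trace:
Initial: [s0]baba
Step 1: δ(s0, b) = (sA, □, L) → [sA]□□aba

The machine reaches the accept state sA and halts.

Answer: Accept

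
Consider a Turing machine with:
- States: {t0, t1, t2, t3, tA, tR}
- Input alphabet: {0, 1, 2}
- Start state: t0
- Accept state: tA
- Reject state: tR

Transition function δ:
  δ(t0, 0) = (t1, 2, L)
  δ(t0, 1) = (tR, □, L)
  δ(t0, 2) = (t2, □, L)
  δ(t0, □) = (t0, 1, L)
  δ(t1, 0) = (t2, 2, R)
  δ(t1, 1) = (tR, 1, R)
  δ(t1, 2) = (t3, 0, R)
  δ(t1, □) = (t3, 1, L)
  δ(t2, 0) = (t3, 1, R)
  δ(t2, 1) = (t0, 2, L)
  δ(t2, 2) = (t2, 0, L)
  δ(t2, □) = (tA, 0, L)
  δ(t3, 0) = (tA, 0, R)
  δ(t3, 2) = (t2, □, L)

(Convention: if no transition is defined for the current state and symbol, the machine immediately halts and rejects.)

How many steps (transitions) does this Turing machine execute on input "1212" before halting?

Execution trace:
Initial: [t0]1212
Step 1: δ(t0, 1) = (tR, □, L) → [tR]□□212

The machine reaches the reject state tR and halts.

The machine executed 1 step before halting.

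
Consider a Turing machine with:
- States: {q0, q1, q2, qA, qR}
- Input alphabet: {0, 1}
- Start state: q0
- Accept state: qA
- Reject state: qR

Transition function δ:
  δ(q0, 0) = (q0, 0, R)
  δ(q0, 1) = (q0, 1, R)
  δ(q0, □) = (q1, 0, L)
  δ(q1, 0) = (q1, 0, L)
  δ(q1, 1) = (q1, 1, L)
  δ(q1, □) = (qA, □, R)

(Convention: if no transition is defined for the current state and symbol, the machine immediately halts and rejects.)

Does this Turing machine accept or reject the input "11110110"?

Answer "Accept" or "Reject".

Execution trace:
Initial: [q0]11110110
Step 1: δ(q0, 1) = (q0, 1, R) → 1[q0]1110110
Step 2: δ(q0, 1) = (q0, 1, R) → 11[q0]110110
Step 3: δ(q0, 1) = (q0, 1, R) → 111[q0]10110
Step 4: δ(q0, 1) = (q0, 1, R) → 1111[q0]0110
Step 5: δ(q0, 0) = (q0, 0, R) → 11110[q0]110
Step 6: δ(q0, 1) = (q0, 1, R) → 111101[q0]10
Step 7: δ(q0, 1) = (q0, 1, R) → 1111011[q0]0
Step 8: δ(q0, 0) = (q0, 0, R) → 11110110[q0]□
Step 9: δ(q0, □) = (q1, 0, L) → 1111011[q1]00
Step 10: δ(q1, 0) = (q1, 0, L) → 111101[q1]100
Step 11: δ(q1, 1) = (q1, 1, L) → 11110[q1]1100
Step 12: δ(q1, 1) = (q1, 1, L) → 1111[q1]01100
Step 13: δ(q1, 0) = (q1, 0, L) → 111[q1]101100
Step 14: δ(q1, 1) = (q1, 1, L) → 11[q1]1101100
Step 15: δ(q1, 1) = (q1, 1, L) → 1[q1]11101100
Step 16: δ(q1, 1) = (q1, 1, L) → [q1]111101100
Step 17: δ(q1, 1) = (q1, 1, L) → [q1]□111101100
Step 18: δ(q1, □) = (qA, □, R) → □[qA]111101100

The machine reaches the accept state qA and halts.

Answer: Accept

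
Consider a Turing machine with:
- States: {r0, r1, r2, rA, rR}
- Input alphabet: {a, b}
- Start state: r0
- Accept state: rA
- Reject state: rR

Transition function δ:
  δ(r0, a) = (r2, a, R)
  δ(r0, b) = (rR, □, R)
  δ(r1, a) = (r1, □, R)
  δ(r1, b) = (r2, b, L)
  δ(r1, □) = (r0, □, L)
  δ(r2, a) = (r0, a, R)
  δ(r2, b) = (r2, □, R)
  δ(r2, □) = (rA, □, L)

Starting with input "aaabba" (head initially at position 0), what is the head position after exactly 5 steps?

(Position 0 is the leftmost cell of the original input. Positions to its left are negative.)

Execution trace (head position shown):
Step 0: [r0]aaabba  (head at position 0)
Step 1: move right → a[r2]aabba  (head at position 1)
Step 2: move right → aa[r0]abba  (head at position 2)
Step 3: move right → aaa[r2]bba  (head at position 3)
Step 4: move right → aaa□[r2]ba  (head at position 4)
Step 5: move right → aaa□□[r2]a  (head at position 5)

After 5 steps, the head is at position 5.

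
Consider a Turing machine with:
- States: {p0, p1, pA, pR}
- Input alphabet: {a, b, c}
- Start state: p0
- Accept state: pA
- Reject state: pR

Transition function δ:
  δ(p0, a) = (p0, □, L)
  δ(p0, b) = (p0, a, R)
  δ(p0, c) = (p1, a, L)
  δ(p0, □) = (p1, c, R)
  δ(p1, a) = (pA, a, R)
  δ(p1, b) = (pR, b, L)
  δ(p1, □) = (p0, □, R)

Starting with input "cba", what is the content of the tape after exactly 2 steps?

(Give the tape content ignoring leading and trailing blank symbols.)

Execution trace:
Initial: [p0]cba
Step 1: δ(p0, c) = (p1, a, L) → [p1]□aba
Step 2: δ(p1, □) = (p0, □, R) → □[p0]aba

After 2 steps, the tape (ignoring leading/trailing blanks) is: aba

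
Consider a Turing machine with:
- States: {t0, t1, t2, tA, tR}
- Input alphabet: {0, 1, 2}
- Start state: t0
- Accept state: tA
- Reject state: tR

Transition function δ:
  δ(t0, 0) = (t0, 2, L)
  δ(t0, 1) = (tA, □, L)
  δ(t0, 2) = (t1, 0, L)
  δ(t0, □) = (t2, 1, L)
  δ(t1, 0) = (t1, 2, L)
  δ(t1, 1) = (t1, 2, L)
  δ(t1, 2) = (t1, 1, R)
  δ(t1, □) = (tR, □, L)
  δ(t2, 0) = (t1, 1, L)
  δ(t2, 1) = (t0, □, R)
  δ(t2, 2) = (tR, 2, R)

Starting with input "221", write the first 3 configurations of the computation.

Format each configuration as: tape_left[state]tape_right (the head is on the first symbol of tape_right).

Transitions applied:
Step 1: δ(t0, 2) = (t1, 0, L)
Step 2: δ(t1, □) = (tR, □, L)

The first 3 configurations are:
[t0]221 ⊢ [t1]□021 ⊢ [tR]□□021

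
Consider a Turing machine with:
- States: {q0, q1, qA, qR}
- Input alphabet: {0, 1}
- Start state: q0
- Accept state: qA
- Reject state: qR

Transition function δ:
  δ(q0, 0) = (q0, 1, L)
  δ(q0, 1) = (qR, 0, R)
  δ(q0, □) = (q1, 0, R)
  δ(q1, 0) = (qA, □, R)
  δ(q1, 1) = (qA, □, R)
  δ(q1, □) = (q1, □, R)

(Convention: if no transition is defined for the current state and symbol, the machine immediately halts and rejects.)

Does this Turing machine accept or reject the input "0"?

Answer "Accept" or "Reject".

Execution trace:
Initial: [q0]0
Step 1: δ(q0, 0) = (q0, 1, L) → [q0]□1
Step 2: δ(q0, □) = (q1, 0, R) → 0[q1]1
Step 3: δ(q1, 1) = (qA, □, R) → 0□[qA]□

The machine reaches the accept state qA and halts.

Answer: Accept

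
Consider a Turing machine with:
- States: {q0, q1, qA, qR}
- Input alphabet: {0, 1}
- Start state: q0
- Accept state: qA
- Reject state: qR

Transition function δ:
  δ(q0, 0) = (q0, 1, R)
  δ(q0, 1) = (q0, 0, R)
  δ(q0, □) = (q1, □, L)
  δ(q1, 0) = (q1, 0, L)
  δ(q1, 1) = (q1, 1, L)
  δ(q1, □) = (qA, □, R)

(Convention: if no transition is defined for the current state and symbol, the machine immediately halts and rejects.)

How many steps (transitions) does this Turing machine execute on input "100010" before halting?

Execution trace:
Initial: [q0]100010
Step 1: δ(q0, 1) = (q0, 0, R) → 0[q0]00010
Step 2: δ(q0, 0) = (q0, 1, R) → 01[q0]0010
Step 3: δ(q0, 0) = (q0, 1, R) → 011[q0]010
Step 4: δ(q0, 0) = (q0, 1, R) → 0111[q0]10
Step 5: δ(q0, 1) = (q0, 0, R) → 01110[q0]0
Step 6: δ(q0, 0) = (q0, 1, R) → 011101[q0]□
Step 7: δ(q0, □) = (q1, □, L) → 01110[q1]1□
Step 8: δ(q1, 1) = (q1, 1, L) → 0111[q1]01□
Step 9: δ(q1, 0) = (q1, 0, L) → 011[q1]101□
Step 10: δ(q1, 1) = (q1, 1, L) → 01[q1]1101□
Step 11: δ(q1, 1) = (q1, 1, L) → 0[q1]11101□
Step 12: δ(q1, 1) = (q1, 1, L) → [q1]011101□
Step 13: δ(q1, 0) = (q1, 0, L) → [q1]□011101□
Step 14: δ(q1, □) = (qA, □, R) → □[qA]011101□

The machine reaches the accept state qA and halts.

The machine executed 14 steps before halting.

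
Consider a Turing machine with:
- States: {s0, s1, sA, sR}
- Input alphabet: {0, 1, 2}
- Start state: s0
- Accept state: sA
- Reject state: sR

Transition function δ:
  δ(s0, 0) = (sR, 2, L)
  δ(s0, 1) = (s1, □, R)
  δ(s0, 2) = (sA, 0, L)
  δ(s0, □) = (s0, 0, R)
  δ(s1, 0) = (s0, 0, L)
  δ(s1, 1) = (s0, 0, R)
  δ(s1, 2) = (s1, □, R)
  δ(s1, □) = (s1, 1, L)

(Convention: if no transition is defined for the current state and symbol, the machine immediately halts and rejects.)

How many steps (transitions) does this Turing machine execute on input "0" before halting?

Execution trace:
Initial: [s0]0
Step 1: δ(s0, 0) = (sR, 2, L) → [sR]□2

The machine reaches the reject state sR and halts.

The machine executed 1 step before halting.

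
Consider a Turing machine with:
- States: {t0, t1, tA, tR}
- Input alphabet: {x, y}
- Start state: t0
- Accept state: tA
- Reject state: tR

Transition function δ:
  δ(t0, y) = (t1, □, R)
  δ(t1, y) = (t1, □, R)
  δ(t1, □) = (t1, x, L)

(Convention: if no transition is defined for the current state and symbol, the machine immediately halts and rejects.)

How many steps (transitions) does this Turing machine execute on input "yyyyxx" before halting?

Execution trace:
Initial: [t0]yyyyxx
Step 1: δ(t0, y) = (t1, □, R) → □[t1]yyyxx
Step 2: δ(t1, y) = (t1, □, R) → □□[t1]yyxx
Step 3: δ(t1, y) = (t1, □, R) → □□□[t1]yxx
Step 4: δ(t1, y) = (t1, □, R) → □□□□[t1]xx

No transition is defined for δ(t1, x). By convention the machine halts and rejects.

The machine executed 4 steps before halting.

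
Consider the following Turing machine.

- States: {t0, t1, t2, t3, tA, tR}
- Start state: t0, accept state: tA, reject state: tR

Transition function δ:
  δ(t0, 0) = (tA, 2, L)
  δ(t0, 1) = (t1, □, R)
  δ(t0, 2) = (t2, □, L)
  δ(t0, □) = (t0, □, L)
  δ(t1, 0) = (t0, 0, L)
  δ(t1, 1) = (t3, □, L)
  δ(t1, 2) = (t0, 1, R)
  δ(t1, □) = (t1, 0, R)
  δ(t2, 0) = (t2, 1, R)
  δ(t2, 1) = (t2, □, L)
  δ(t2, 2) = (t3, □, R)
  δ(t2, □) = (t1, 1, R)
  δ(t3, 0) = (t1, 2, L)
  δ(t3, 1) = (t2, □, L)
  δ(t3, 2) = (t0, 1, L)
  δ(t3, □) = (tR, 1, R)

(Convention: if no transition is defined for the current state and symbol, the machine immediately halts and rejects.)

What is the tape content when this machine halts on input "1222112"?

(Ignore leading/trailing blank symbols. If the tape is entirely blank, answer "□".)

Execution trace:
Initial: [t0]1222112
Step 1: δ(t0, 1) = (t1, □, R) → □[t1]222112
Step 2: δ(t1, 2) = (t0, 1, R) → □1[t0]22112
Step 3: δ(t0, 2) = (t2, □, L) → □[t2]1□2112
Step 4: δ(t2, 1) = (t2, □, L) → [t2]□□□2112
Step 5: δ(t2, □) = (t1, 1, R) → 1[t1]□□2112
Step 6: δ(t1, □) = (t1, 0, R) → 10[t1]□2112
Step 7: δ(t1, □) = (t1, 0, R) → 100[t1]2112
Step 8: δ(t1, 2) = (t0, 1, R) → 1001[t0]112
Step 9: δ(t0, 1) = (t1, □, R) → 1001□[t1]12
Step 10: δ(t1, 1) = (t3, □, L) → 1001[t3]□□2
Step 11: δ(t3, □) = (tR, 1, R) → 10011[tR]□2

The machine reaches the reject state tR and halts.

Final tape (ignoring leading/trailing blanks): 10011□2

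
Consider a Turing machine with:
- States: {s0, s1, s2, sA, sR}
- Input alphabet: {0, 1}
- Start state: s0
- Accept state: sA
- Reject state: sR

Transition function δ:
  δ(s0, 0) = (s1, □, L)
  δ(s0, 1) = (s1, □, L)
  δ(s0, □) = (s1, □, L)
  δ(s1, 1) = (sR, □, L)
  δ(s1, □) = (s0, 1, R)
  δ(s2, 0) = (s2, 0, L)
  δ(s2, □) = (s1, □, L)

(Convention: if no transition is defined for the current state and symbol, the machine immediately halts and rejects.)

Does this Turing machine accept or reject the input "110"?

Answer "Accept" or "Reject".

Execution trace:
Initial: [s0]110
Step 1: δ(s0, 1) = (s1, □, L) → [s1]□□10
Step 2: δ(s1, □) = (s0, 1, R) → 1[s0]□10
Step 3: δ(s0, □) = (s1, □, L) → [s1]1□10
Step 4: δ(s1, 1) = (sR, □, L) → [sR]□□□10

The machine reaches the reject state sR and halts.

Answer: Reject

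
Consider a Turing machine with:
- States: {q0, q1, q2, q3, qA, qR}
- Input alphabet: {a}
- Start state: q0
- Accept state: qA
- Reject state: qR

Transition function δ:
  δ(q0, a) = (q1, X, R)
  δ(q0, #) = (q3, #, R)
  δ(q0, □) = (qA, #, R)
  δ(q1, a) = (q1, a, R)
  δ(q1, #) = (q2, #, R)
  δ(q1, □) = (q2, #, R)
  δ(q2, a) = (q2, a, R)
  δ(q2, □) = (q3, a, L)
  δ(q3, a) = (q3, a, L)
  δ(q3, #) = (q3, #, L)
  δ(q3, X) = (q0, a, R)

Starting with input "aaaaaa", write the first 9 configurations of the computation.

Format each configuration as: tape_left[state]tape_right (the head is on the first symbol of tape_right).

Transitions applied:
Step 1: δ(q0, a) = (q1, X, R)
Step 2: δ(q1, a) = (q1, a, R)
Step 3: δ(q1, a) = (q1, a, R)
Step 4: δ(q1, a) = (q1, a, R)
Step 5: δ(q1, a) = (q1, a, R)
Step 6: δ(q1, a) = (q1, a, R)
Step 7: δ(q1, □) = (q2, #, R)
Step 8: δ(q2, □) = (q3, a, L)

The first 9 configurations are:
[q0]aaaaaa ⊢ X[q1]aaaaa ⊢ Xa[q1]aaaa ⊢ Xaa[q1]aaa ⊢ Xaaa[q1]aa ⊢ Xaaaa[q1]a ⊢ Xaaaaa[q1]□ ⊢ Xaaaaa#[q2]□ ⊢ Xaaaaa[q3]#a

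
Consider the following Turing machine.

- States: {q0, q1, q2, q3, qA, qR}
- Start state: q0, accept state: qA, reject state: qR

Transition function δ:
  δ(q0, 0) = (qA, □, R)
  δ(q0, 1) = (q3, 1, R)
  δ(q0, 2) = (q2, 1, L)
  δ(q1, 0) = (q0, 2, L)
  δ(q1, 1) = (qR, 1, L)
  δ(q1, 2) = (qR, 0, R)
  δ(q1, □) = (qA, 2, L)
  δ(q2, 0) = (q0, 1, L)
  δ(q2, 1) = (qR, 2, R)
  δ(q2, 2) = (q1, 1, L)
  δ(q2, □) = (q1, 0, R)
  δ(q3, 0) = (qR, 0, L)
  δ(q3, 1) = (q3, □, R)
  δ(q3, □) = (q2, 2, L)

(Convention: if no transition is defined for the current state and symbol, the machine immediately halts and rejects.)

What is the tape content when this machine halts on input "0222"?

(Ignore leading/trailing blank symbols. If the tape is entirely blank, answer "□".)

Execution trace:
Initial: [q0]0222
Step 1: δ(q0, 0) = (qA, □, R) → □[qA]222

The machine reaches the accept state qA and halts.

Final tape (ignoring leading/trailing blanks): 222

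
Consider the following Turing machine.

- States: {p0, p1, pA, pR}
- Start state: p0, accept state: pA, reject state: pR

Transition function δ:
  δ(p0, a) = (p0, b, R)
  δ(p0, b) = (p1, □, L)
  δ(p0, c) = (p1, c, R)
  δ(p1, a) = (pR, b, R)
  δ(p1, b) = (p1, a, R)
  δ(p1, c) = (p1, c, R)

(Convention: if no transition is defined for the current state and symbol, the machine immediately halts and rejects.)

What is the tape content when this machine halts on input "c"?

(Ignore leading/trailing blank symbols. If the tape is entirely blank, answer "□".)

Execution trace:
Initial: [p0]c
Step 1: δ(p0, c) = (p1, c, R) → c[p1]□

No transition is defined for δ(p1, □). By convention the machine halts and rejects.

Final tape (ignoring leading/trailing blanks): c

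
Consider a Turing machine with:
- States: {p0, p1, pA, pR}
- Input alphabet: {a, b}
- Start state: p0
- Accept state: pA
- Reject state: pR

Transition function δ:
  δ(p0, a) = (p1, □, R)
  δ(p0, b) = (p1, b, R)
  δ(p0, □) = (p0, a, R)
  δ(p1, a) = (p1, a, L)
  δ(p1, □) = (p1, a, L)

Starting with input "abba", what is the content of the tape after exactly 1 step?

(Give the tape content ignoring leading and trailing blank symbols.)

Execution trace:
Initial: [p0]abba
Step 1: δ(p0, a) = (p1, □, R) → □[p1]bba

No transition is defined for δ(p1, b). By convention the machine halts and rejects.

After 1 step, the tape (ignoring leading/trailing blanks) is: bba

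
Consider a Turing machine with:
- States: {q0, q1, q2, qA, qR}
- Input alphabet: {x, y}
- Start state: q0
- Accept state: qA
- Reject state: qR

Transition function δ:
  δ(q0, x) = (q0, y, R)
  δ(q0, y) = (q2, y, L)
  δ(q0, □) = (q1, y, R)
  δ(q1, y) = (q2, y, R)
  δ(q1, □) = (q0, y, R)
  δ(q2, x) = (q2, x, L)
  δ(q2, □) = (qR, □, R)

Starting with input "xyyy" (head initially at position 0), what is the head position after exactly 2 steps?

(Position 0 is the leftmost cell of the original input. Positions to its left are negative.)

Execution trace (head position shown):
Step 0: [q0]xyyy  (head at position 0)
Step 1: move right → y[q0]yyy  (head at position 1)
Step 2: move left → [q2]yyyy  (head at position 0)

After 2 steps, the head is at position 0.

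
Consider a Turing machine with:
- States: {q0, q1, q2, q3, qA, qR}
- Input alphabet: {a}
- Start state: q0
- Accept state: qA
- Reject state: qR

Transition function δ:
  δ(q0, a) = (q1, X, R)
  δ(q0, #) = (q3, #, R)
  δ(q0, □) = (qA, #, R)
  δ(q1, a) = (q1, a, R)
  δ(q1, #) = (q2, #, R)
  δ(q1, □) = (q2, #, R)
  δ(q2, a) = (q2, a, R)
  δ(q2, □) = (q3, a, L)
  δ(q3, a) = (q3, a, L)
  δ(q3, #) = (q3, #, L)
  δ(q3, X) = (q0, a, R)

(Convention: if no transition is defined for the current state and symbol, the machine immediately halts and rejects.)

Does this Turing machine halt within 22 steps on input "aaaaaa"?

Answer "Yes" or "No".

Execution trace:
Initial: [q0]aaaaaa
Step 1: δ(q0, a) = (q1, X, R) → X[q1]aaaaa
Step 2: δ(q1, a) = (q1, a, R) → Xa[q1]aaaa
Step 3: δ(q1, a) = (q1, a, R) → Xaa[q1]aaa
Step 4: δ(q1, a) = (q1, a, R) → Xaaa[q1]aa
Step 5: δ(q1, a) = (q1, a, R) → Xaaaa[q1]a
Step 6: δ(q1, a) = (q1, a, R) → Xaaaaa[q1]□
Step 7: δ(q1, □) = (q2, #, R) → Xaaaaa#[q2]□
Step 8: δ(q2, □) = (q3, a, L) → Xaaaaa[q3]#a
Step 9: δ(q3, #) = (q3, #, L) → Xaaaa[q3]a#a
Step 10: δ(q3, a) = (q3, a, L) → Xaaa[q3]aa#a
Step 11: δ(q3, a) = (q3, a, L) → Xaa[q3]aaa#a
Step 12: δ(q3, a) = (q3, a, L) → Xa[q3]aaaa#a
Step 13: δ(q3, a) = (q3, a, L) → X[q3]aaaaa#a
Step 14: δ(q3, a) = (q3, a, L) → [q3]Xaaaaa#a
Step 15: δ(q3, X) = (q0, a, R) → a[q0]aaaaa#a
Step 16: δ(q0, a) = (q1, X, R) → aX[q1]aaaa#a
Step 17: δ(q1, a) = (q1, a, R) → aXa[q1]aaa#a
Step 18: δ(q1, a) = (q1, a, R) → aXaa[q1]aa#a
Step 19: δ(q1, a) = (q1, a, R) → aXaaa[q1]a#a
Step 20: δ(q1, a) = (q1, a, R) → aXaaaa[q1]#a
Step 21: δ(q1, #) = (q2, #, R) → aXaaaa#[q2]a
Step 22: δ(q2, a) = (q2, a, R) → aXaaaa#a[q2]□

The machine has not reached a halting state after 22 steps.
The machine did not halt within the 22-step bound.

Answer: No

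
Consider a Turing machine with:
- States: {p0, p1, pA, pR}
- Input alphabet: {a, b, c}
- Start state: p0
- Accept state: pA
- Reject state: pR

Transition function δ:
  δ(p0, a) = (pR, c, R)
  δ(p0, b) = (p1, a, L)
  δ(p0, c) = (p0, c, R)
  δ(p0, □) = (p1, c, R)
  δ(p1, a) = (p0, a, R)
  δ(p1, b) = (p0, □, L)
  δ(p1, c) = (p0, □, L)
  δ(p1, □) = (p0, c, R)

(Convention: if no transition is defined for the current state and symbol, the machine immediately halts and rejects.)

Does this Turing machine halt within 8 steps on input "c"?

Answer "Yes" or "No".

Execution trace:
Initial: [p0]c
Step 1: δ(p0, c) = (p0, c, R) → c[p0]□
Step 2: δ(p0, □) = (p1, c, R) → cc[p1]□
Step 3: δ(p1, □) = (p0, c, R) → ccc[p0]□
Step 4: δ(p0, □) = (p1, c, R) → cccc[p1]□
Step 5: δ(p1, □) = (p0, c, R) → ccccc[p0]□
Step 6: δ(p0, □) = (p1, c, R) → cccccc[p1]□
Step 7: δ(p1, □) = (p0, c, R) → ccccccc[p0]□
Step 8: δ(p0, □) = (p1, c, R) → cccccccc[p1]□

The machine has not reached a halting state after 8 steps.
The machine did not halt within the 8-step bound.

Answer: No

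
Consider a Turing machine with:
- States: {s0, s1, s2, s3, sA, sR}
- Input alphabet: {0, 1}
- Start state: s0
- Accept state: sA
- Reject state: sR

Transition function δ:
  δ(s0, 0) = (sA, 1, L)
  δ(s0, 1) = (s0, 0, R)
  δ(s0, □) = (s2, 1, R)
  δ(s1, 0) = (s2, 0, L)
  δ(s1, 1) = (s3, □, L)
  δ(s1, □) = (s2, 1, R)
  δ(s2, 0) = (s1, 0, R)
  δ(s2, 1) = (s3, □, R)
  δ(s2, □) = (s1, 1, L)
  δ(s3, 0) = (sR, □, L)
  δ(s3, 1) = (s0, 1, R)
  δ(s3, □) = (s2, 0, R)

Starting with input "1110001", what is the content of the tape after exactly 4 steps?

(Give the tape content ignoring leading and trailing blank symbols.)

Execution trace:
Initial: [s0]1110001
Step 1: δ(s0, 1) = (s0, 0, R) → 0[s0]110001
Step 2: δ(s0, 1) = (s0, 0, R) → 00[s0]10001
Step 3: δ(s0, 1) = (s0, 0, R) → 000[s0]0001
Step 4: δ(s0, 0) = (sA, 1, L) → 00[sA]01001

The machine reaches the accept state sA and halts.

After 4 steps, the tape (ignoring leading/trailing blanks) is: 0001001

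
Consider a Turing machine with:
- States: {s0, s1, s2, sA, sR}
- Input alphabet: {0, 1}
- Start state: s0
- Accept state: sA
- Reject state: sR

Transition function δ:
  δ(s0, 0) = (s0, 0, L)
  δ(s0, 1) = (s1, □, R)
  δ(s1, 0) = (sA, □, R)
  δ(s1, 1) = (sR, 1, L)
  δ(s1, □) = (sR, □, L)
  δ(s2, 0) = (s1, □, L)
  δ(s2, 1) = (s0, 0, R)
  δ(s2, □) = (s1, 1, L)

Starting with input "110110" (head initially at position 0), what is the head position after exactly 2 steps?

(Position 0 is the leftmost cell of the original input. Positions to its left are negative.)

Execution trace (head position shown):
Step 0: [s0]110110  (head at position 0)
Step 1: move right → □[s1]10110  (head at position 1)
Step 2: move left → [sR]□10110  (head at position 0)

After 2 steps, the head is at position 0.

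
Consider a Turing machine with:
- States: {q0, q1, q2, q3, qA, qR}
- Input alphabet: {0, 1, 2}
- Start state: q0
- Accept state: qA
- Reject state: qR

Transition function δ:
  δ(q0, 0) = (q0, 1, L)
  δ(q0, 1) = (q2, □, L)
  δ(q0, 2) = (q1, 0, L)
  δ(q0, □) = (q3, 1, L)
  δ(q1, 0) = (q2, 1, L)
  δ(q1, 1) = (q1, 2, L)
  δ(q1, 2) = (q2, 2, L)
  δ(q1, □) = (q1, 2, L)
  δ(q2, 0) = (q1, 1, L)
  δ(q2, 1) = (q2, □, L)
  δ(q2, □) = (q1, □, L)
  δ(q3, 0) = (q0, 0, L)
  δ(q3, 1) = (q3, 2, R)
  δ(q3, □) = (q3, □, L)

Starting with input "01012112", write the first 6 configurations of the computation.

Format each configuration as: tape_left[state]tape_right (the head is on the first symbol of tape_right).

Transitions applied:
Step 1: δ(q0, 0) = (q0, 1, L)
Step 2: δ(q0, □) = (q3, 1, L)
Step 3: δ(q3, □) = (q3, □, L)
Step 4: δ(q3, □) = (q3, □, L)
Step 5: δ(q3, □) = (q3, □, L)

The first 6 configurations are:
[q0]01012112 ⊢ [q0]□11012112 ⊢ [q3]□111012112 ⊢ [q3]□□111012112 ⊢ [q3]□□□111012112 ⊢ [q3]□□□□111012112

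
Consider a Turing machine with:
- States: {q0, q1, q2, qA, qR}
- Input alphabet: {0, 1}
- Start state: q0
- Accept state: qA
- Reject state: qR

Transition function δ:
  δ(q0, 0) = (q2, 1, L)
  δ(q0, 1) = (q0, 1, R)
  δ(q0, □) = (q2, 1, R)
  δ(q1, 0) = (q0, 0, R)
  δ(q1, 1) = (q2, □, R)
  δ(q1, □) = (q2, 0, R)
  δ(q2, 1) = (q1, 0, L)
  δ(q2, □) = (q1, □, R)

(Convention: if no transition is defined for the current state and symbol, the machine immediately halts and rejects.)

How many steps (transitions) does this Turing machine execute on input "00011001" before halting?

Execution trace:
Initial: [q0]00011001
Step 1: δ(q0, 0) = (q2, 1, L) → [q2]□10011001
Step 2: δ(q2, □) = (q1, □, R) → □[q1]10011001
Step 3: δ(q1, 1) = (q2, □, R) → □□[q2]0011001

No transition is defined for δ(q2, 0). By convention the machine halts and rejects.

The machine executed 3 steps before halting.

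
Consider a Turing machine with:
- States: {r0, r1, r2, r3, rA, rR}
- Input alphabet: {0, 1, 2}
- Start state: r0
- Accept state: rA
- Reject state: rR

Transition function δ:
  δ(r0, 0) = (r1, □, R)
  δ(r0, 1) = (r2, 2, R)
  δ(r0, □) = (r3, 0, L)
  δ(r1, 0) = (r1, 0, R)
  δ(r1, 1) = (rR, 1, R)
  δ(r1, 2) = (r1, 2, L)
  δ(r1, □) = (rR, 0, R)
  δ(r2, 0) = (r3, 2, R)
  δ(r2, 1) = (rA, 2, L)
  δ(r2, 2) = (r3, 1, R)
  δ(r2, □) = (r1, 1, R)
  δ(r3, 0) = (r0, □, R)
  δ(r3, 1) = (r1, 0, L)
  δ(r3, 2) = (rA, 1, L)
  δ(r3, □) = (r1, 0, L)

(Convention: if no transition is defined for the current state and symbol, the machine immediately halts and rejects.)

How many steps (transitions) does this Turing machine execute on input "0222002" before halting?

Execution trace:
Initial: [r0]0222002
Step 1: δ(r0, 0) = (r1, □, R) → □[r1]222002
Step 2: δ(r1, 2) = (r1, 2, L) → [r1]□222002
Step 3: δ(r1, □) = (rR, 0, R) → 0[rR]222002

The machine reaches the reject state rR and halts.

The machine executed 3 steps before halting.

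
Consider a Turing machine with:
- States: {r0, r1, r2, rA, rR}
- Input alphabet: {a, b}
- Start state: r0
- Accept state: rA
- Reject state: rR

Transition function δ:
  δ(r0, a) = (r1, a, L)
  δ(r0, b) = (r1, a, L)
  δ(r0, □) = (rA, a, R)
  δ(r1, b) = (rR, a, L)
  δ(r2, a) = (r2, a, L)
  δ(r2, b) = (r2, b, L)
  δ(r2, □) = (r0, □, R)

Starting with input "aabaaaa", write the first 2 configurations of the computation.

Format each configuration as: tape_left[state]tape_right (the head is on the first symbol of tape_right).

Transitions applied:
Step 1: δ(r0, a) = (r1, a, L)

The first 2 configurations are:
[r0]aabaaaa ⊢ [r1]□aabaaaa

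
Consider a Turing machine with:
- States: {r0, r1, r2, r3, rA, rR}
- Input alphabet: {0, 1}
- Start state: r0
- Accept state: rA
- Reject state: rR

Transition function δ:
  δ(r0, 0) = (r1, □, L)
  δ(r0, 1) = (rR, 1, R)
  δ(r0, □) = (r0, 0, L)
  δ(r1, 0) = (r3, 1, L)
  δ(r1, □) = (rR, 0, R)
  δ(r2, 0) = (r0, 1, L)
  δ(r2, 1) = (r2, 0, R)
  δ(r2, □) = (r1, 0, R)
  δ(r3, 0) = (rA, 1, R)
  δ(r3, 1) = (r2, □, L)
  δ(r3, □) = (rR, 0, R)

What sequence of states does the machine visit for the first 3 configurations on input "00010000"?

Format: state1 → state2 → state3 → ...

Execution trace:
Initial: [r0]00010000
Step 1: δ(r0, 0) = (r1, □, L) → [r1]□□0010000
Step 2: δ(r1, □) = (rR, 0, R) → 0[rR]□0010000

The machine reaches the reject state rR and halts.

State sequence: r0 → r1 → rR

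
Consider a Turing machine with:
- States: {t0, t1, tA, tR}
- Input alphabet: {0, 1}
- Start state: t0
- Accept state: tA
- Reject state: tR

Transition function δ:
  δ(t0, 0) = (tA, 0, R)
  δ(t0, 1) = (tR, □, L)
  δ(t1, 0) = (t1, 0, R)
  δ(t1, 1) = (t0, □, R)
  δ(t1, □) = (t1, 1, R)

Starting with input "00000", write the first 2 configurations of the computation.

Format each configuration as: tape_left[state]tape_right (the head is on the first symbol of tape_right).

Transitions applied:
Step 1: δ(t0, 0) = (tA, 0, R)

The first 2 configurations are:
[t0]00000 ⊢ 0[tA]0000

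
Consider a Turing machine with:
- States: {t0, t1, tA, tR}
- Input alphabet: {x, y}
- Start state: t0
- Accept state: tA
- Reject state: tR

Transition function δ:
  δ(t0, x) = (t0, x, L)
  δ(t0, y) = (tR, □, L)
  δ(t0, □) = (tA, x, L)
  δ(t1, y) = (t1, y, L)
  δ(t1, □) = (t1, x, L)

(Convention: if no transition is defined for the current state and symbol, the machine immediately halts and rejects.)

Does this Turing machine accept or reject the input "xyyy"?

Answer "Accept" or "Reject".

Execution trace:
Initial: [t0]xyyy
Step 1: δ(t0, x) = (t0, x, L) → [t0]□xyyy
Step 2: δ(t0, □) = (tA, x, L) → [tA]□xxyyy

The machine reaches the accept state tA and halts.

Answer: Accept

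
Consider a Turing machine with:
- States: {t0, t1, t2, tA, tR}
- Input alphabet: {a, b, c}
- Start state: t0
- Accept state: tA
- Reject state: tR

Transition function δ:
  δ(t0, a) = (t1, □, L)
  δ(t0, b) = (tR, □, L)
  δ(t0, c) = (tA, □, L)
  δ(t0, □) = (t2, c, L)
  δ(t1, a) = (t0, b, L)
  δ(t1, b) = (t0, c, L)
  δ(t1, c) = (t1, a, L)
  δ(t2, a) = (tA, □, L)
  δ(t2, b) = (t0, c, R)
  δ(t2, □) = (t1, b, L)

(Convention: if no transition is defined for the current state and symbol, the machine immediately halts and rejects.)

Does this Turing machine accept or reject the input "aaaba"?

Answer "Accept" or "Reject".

Execution trace:
Initial: [t0]aaaba
Step 1: δ(t0, a) = (t1, □, L) → [t1]□□aaba

No transition is defined for δ(t1, □). By convention the machine halts and rejects.

Answer: Reject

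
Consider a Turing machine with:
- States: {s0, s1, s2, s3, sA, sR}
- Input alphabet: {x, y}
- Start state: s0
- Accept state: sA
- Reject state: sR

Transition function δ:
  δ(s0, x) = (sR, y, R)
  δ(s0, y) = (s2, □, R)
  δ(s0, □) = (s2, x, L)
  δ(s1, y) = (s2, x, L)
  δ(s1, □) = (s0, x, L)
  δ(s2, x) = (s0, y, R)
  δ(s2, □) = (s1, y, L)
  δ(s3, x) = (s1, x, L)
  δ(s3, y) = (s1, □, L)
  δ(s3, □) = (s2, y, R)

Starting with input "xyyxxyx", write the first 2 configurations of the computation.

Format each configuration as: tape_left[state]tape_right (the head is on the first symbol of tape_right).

Transitions applied:
Step 1: δ(s0, x) = (sR, y, R)

The first 2 configurations are:
[s0]xyyxxyx ⊢ y[sR]yyxxyx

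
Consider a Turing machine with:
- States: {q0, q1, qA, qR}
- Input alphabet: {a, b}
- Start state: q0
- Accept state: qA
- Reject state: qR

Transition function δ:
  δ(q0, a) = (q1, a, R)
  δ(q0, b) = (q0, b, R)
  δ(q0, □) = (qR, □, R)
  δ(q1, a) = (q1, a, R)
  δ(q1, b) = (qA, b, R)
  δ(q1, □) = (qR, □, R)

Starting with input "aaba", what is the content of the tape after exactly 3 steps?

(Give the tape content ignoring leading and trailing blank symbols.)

Execution trace:
Initial: [q0]aaba
Step 1: δ(q0, a) = (q1, a, R) → a[q1]aba
Step 2: δ(q1, a) = (q1, a, R) → aa[q1]ba
Step 3: δ(q1, b) = (qA, b, R) → aab[qA]a

The machine reaches the accept state qA and halts.

After 3 steps, the tape (ignoring leading/trailing blanks) is: aaba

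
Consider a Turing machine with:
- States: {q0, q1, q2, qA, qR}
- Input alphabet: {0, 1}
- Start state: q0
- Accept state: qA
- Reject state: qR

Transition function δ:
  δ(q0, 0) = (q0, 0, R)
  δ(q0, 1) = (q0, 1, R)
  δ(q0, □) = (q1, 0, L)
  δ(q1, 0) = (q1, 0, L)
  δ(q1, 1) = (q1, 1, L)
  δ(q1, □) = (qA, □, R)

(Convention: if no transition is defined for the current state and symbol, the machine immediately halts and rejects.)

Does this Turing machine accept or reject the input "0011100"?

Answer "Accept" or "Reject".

Execution trace:
Initial: [q0]0011100
Step 1: δ(q0, 0) = (q0, 0, R) → 0[q0]011100
Step 2: δ(q0, 0) = (q0, 0, R) → 00[q0]11100
Step 3: δ(q0, 1) = (q0, 1, R) → 001[q0]1100
Step 4: δ(q0, 1) = (q0, 1, R) → 0011[q0]100
Step 5: δ(q0, 1) = (q0, 1, R) → 00111[q0]00
Step 6: δ(q0, 0) = (q0, 0, R) → 001110[q0]0
Step 7: δ(q0, 0) = (q0, 0, R) → 0011100[q0]□
Step 8: δ(q0, □) = (q1, 0, L) → 001110[q1]00
Step 9: δ(q1, 0) = (q1, 0, L) → 00111[q1]000
Step 10: δ(q1, 0) = (q1, 0, L) → 0011[q1]1000
Step 11: δ(q1, 1) = (q1, 1, L) → 001[q1]11000
Step 12: δ(q1, 1) = (q1, 1, L) → 00[q1]111000
Step 13: δ(q1, 1) = (q1, 1, L) → 0[q1]0111000
Step 14: δ(q1, 0) = (q1, 0, L) → [q1]00111000
Step 15: δ(q1, 0) = (q1, 0, L) → [q1]□00111000
Step 16: δ(q1, □) = (qA, □, R) → □[qA]00111000

The machine reaches the accept state qA and halts.

Answer: Accept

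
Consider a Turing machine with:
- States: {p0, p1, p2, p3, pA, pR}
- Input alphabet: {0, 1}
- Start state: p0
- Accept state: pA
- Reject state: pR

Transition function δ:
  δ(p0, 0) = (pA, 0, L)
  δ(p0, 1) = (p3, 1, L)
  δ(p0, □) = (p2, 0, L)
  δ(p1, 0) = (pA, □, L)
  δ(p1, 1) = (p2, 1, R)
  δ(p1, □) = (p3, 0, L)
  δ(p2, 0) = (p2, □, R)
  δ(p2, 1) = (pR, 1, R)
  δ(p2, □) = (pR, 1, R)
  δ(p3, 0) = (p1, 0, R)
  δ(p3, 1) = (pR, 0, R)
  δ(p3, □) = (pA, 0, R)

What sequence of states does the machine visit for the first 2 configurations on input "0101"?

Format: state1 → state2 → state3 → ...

Execution trace:
Initial: [p0]0101
Step 1: δ(p0, 0) = (pA, 0, L) → [pA]□0101

The machine reaches the accept state pA and halts.

State sequence: p0 → pA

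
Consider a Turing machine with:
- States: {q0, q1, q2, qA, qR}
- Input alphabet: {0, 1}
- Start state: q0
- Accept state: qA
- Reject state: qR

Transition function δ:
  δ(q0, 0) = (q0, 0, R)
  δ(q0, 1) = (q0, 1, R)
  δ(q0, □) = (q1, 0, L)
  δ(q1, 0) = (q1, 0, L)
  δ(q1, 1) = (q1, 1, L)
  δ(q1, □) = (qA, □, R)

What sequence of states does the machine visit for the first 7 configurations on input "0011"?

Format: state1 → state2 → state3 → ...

Execution trace:
Initial: [q0]0011
Step 1: δ(q0, 0) = (q0, 0, R) → 0[q0]011
Step 2: δ(q0, 0) = (q0, 0, R) → 00[q0]11
Step 3: δ(q0, 1) = (q0, 1, R) → 001[q0]1
Step 4: δ(q0, 1) = (q0, 1, R) → 0011[q0]□
Step 5: δ(q0, □) = (q1, 0, L) → 001[q1]10
Step 6: δ(q1, 1) = (q1, 1, L) → 00[q1]110

State sequence: q0 → q0 → q0 → q0 → q0 → q1 → q1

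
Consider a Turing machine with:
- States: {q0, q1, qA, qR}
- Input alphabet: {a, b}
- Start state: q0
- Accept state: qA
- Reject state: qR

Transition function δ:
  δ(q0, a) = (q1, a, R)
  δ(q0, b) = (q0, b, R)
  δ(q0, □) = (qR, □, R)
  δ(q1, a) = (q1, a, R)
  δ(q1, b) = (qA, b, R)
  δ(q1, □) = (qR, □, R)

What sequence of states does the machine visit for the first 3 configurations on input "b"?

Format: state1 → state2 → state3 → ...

Execution trace:
Initial: [q0]b
Step 1: δ(q0, b) = (q0, b, R) → b[q0]□
Step 2: δ(q0, □) = (qR, □, R) → b□[qR]□

The machine reaches the reject state qR and halts.

State sequence: q0 → q0 → qR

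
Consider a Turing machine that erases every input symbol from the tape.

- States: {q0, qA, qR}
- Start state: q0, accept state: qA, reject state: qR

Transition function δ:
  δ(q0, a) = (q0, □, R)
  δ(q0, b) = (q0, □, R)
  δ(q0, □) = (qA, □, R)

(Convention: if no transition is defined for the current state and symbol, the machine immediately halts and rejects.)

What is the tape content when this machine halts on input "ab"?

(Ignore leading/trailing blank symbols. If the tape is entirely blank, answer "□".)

Execution trace:
Initial: [q0]ab
Step 1: δ(q0, a) = (q0, □, R) → □[q0]b
Step 2: δ(q0, b) = (q0, □, R) → □□[q0]□
Step 3: δ(q0, □) = (qA, □, R) → □□□[qA]□

The machine reaches the accept state qA and halts.

Final tape (ignoring leading/trailing blanks): □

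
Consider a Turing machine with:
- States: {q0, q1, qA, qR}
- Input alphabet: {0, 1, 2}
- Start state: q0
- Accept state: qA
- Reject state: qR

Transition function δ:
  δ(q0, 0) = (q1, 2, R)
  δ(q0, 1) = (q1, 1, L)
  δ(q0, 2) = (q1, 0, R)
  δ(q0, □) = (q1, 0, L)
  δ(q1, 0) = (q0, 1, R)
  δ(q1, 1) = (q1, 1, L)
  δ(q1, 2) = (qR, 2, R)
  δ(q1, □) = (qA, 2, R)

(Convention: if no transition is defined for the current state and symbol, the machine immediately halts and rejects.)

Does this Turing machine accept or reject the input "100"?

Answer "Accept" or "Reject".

Execution trace:
Initial: [q0]100
Step 1: δ(q0, 1) = (q1, 1, L) → [q1]□100
Step 2: δ(q1, □) = (qA, 2, R) → 2[qA]100

The machine reaches the accept state qA and halts.

Answer: Accept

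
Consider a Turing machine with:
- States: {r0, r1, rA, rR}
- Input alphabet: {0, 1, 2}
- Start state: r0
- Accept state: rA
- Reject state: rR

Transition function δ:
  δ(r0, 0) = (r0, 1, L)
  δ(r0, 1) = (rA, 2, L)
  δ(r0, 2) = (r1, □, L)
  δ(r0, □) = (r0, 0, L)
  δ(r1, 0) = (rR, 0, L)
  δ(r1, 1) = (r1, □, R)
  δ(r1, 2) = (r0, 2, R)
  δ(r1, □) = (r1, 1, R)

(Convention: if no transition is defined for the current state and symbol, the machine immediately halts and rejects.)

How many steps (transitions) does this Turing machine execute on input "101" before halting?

Execution trace:
Initial: [r0]101
Step 1: δ(r0, 1) = (rA, 2, L) → [rA]□201

The machine reaches the accept state rA and halts.

The machine executed 1 step before halting.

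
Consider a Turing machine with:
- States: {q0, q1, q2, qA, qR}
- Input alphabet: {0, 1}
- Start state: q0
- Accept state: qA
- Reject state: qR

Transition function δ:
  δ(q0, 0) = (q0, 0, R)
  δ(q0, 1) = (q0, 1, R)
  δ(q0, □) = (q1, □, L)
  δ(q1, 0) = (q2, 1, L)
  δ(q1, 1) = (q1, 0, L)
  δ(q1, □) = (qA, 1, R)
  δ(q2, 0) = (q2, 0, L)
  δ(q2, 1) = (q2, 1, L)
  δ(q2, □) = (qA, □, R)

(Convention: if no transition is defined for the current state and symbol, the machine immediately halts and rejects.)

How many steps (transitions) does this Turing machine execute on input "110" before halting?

Execution trace:
Initial: [q0]110
Step 1: δ(q0, 1) = (q0, 1, R) → 1[q0]10
Step 2: δ(q0, 1) = (q0, 1, R) → 11[q0]0
Step 3: δ(q0, 0) = (q0, 0, R) → 110[q0]□
Step 4: δ(q0, □) = (q1, □, L) → 11[q1]0□
Step 5: δ(q1, 0) = (q2, 1, L) → 1[q2]11□
Step 6: δ(q2, 1) = (q2, 1, L) → [q2]111□
Step 7: δ(q2, 1) = (q2, 1, L) → [q2]□111□
Step 8: δ(q2, □) = (qA, □, R) → □[qA]111□

The machine reaches the accept state qA and halts.

The machine executed 8 steps before halting.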